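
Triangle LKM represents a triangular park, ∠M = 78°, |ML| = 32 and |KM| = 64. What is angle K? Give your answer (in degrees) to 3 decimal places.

By the law of cosines, |LK|² = |KM|² + |ML|² − 2·|KM|·|ML|·cos M = 4268.4, so |LK| ≈ 65.333.
Law of cosines again: cos K = (|LK|² + |KM|² − |ML|²)/(2·|LK|·|KM|) ≈ 0.87776, so ∠K ≈ 28.63°.

28.626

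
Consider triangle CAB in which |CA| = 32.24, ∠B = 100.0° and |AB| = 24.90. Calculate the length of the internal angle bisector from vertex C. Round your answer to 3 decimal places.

t_C ≈ 19.907

Law of sines: sin C = |AB|·sin B/|CA| ≈ 0.76060.
Since |CA| ≥ |AB|, only the acute value applies: ∠C ≈ 49.52°.
Then ∠A = 180° − ∠B − ∠C ≈ 30.48°.
Law of sines gives |BC| = |CA|·sin A/sin B ≈ 16.607.
The bisector from C has length 2·|BC|·|CA|·cos(∠C/2)/(|BC|+|CA|) ≈ 19.907.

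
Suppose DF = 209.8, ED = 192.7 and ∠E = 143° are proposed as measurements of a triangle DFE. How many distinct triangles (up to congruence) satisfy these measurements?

1

ED·sin E = 192.7·sin(143°) ≈ 116.
Since ∠E is not acute, a triangle exists only if DF > ED; here DF > ED, so there is exactly one triangle.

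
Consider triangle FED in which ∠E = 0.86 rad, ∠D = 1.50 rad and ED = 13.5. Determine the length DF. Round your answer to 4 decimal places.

The third angle is ∠F = π − ∠E − ∠D = 0.782 rad.
Law of sines: DF = ED·sin E/sin F ≈ 14.524.

14.5240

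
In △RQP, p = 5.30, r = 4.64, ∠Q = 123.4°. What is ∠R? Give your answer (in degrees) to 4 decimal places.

∠R ≈ 26.2524°

By the law of cosines, q² = p² + r² − 2·p·r·cos Q = 76.694, so q ≈ 8.7575.
Law of cosines again: cos R = (q² + p² − r²)/(2·q·p) ≈ 0.89685, so ∠R ≈ 26.25°.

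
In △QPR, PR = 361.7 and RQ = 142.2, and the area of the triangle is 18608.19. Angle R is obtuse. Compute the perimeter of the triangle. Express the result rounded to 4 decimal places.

From area = ½·PR·RQ·sin R, we get sin R = 2·area/(PR·RQ) ≈ 0.72358.
Taking the obtuse solution, ∠R ≈ 2.333 rad.
Law of cosines then gives QP ≈ 471.22.
Perimeter = 361.7 + 142.2 + 471.22 = 975.12.

perimeter ≈ 975.1230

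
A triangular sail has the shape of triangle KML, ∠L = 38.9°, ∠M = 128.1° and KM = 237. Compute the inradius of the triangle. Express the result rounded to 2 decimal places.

25.58

The third angle is ∠K = 180° − ∠M − ∠L = 13.00°.
Law of sines: ML = KM·sin K/sin L ≈ 84.899.
Law of sines: LK = KM·sin M/sin L ≈ 297.
Area = ½·KM·ML·sin M ≈ 7917.
Semiperimeter s = (84.899+297+237)/2 = 309.45.
Inradius = area/s = 7917/309.45 ≈ 25.584.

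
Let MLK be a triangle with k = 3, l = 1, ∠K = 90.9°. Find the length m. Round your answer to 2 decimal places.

2.81

Law of sines: sin L = l·sin K/k ≈ 0.33329.
Since k ≥ l, only the acute value applies: ∠L ≈ 19.47°.
Then ∠M = 180° − ∠K − ∠L ≈ 69.63°.
Law of sines gives m = k·sin M/sin K ≈ 2.8128.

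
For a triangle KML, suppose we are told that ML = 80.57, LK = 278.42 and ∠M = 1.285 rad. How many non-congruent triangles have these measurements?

1

ML·sin M = 80.57·sin(1.285 rad) ≈ 77.3.
Since LK ≥ ML, exactly one triangle exists.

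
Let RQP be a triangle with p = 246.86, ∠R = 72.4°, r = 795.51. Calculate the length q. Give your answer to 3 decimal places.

Law of sines: sin P = p·sin R/r ≈ 0.29579.
Since r ≥ p, only the acute value applies: ∠P ≈ 17.20°.
Then ∠Q = 180° − ∠R − ∠P ≈ 90.40°.
Law of sines gives q = r·sin Q/sin R ≈ 834.56.

834.556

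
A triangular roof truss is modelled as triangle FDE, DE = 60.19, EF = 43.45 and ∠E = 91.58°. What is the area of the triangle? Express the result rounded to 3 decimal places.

Area = ½·DE·EF·sin E ≈ 1307.1.

1307.131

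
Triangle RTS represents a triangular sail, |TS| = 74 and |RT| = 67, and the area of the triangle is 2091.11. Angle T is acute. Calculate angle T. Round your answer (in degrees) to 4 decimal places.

57.5147

From area = ½·|RT|·|TS|·sin T, we get sin T = 2·area/(|RT|·|TS|) ≈ 0.84353.
Taking the acute solution, ∠T ≈ 57.51°.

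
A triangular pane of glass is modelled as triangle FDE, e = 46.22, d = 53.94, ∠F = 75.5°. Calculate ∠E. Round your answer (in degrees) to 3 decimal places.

By the law of cosines, f² = d² + e² − 2·d·e·cos F = 3797.4, so f ≈ 61.623.
Law of cosines again: cos E = (f² + d² − e²)/(2·f·d) ≈ 0.68753, so ∠E ≈ 46.57°.

∠E ≈ 46.565°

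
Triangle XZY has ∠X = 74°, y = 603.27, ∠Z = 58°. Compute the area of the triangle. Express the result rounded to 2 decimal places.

199609.92

The third angle is ∠Y = 180° − ∠X − ∠Z = 48.00°.
Law of sines: x = y·sin X/sin Y ≈ 780.33.
Law of sines: z = y·sin Z/sin Y ≈ 688.43.
Area = ½·y·x·sin Z ≈ 1.9961e+05.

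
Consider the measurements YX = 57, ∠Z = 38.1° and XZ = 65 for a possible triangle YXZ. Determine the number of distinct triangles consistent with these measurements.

XZ·sin Z = 65·sin(38.1°) ≈ 40.11.
Since XZ sin Z < YX < XZ (40.11 < 57 < 65), two triangles exist.

2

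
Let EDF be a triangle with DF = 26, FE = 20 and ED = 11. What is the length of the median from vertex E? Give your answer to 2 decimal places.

9.57

Median from E: ½√(2·FE² + 2·ED² − DF²) ≈ 9.5656.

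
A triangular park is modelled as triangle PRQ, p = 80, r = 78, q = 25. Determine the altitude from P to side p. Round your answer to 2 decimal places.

h_P ≈ 24.30

Semiperimeter s = (80 + 78 + 25)/2 = 91.5.
Heron's formula: area = √(91.5·11.5·13.5·66.5) ≈ 971.93.
The altitude from P has length 2·area/p ≈ 24.298.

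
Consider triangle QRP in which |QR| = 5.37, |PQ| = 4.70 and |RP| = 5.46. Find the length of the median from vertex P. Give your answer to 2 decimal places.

Median from P: ½√(2·|RP|² + 2·|PQ|² − |QR|²) ≈ 4.3292.

m_P ≈ 4.33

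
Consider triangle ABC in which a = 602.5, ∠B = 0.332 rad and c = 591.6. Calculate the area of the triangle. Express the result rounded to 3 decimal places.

area ≈ 58087.877

Area = ½·c·a·sin B ≈ 58088.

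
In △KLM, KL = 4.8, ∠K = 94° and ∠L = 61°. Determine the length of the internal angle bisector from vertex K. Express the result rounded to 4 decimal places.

The third angle is ∠M = 180° − ∠K − ∠L = 25.00°.
Law of sines: LM = KL·sin K/sin M ≈ 11.33.
Law of sines: MK = KL·sin L/sin M ≈ 9.9337.
The bisector from K has length 2·MK·KL·cos(∠K/2)/(MK+KL) ≈ 4.4142.

t_K ≈ 4.4142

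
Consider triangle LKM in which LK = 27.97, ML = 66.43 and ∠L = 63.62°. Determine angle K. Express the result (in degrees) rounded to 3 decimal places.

∠K ≈ 91.488°

By the law of cosines, KM² = ML² + LK² − 2·ML·LK·cos L = 3544.1, so KM ≈ 59.533.
Law of cosines again: cos K = (LK² + KM² − ML²)/(2·LK·KM) ≈ -0.02597, so ∠K ≈ 91.49°.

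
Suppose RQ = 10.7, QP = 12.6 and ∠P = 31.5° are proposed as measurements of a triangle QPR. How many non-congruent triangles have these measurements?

QP·sin P = 12.6·sin(31.5°) ≈ 6.583.
Since QP sin P < RQ < QP (6.583 < 10.7 < 12.6), two triangles exist.

2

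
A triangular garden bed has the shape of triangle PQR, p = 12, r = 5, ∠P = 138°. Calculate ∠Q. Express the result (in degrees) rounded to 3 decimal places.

∠Q ≈ 25.811°

Law of sines: sin R = r·sin P/p ≈ 0.27880.
Since p ≥ r, only the acute value applies: ∠R ≈ 16.19°.
Then ∠Q = 180° − ∠P − ∠R ≈ 25.81°.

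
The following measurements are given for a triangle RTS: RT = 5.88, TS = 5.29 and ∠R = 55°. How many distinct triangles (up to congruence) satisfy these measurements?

2

RT·sin R = 5.88·sin(55°) ≈ 4.817.
Since RT sin R < TS < RT (4.817 < 5.29 < 5.88), two triangles exist.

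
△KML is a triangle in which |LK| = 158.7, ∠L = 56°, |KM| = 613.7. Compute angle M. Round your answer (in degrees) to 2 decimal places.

12.38

Law of sines: sin M = |LK|·sin L/|KM| ≈ 0.21439.
Since |KM| ≥ |LK|, only the acute value applies: ∠M ≈ 12.38°.
Then ∠K = 180° − ∠L − ∠M ≈ 111.62°.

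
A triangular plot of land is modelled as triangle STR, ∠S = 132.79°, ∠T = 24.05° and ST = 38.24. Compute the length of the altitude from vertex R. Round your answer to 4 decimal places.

The third angle is ∠R = 180° − ∠S − ∠T = 23.16°.
Law of sines: TR = ST·sin S/sin R ≈ 71.351.
Law of sines: RS = ST·sin T/sin R ≈ 39.624.
Area = ½·ST·TR·sin T ≈ 555.97.
The altitude from R has length 2·area/ST ≈ 29.078.

29.0779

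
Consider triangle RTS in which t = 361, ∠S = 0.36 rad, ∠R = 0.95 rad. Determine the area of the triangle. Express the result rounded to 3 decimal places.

The third angle is ∠T = π − ∠S − ∠R = 1.832 rad.
Law of sines: r = t·sin R/sin T ≈ 303.92.
Law of sines: s = t·sin S/sin T ≈ 131.62.
Area = ½·t·r·sin S ≈ 19325.

19324.909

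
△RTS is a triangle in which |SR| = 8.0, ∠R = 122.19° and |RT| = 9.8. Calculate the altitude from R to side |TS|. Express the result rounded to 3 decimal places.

By the law of cosines, |TS|² = |SR|² + |RT|² − 2·|SR|·|RT|·cos R = 243.57, so |TS| ≈ 15.607.
Area = ½·|SR|·|RT|·sin R ≈ 33.174.
The altitude from R has length 2·area/|TS| ≈ 4.2513.

h_R ≈ 4.251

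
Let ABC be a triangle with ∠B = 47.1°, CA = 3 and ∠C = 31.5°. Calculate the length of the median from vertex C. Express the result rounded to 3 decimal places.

The third angle is ∠A = 180° − ∠B − ∠C = 101.40°.
Law of sines: BC = CA·sin A/sin B ≈ 4.0145.
Law of sines: AB = CA·sin C/sin B ≈ 2.1398.
Median from C: ½√(2·BC² + 2·CA² − AB²) ≈ 3.3784.

m_C ≈ 3.378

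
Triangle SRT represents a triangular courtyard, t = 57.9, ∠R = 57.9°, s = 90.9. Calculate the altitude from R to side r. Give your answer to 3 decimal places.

57.456

By the law of cosines, r² = t² + s² − 2·t·s·cos R = 6021.6, so r ≈ 77.599.
Area = ½·t·s·sin R ≈ 2229.2.
The altitude from R has length 2·area/r ≈ 57.456.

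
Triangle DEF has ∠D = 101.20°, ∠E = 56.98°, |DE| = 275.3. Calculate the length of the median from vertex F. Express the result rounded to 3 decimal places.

The third angle is ∠F = 180° − ∠D − ∠E = 21.82°.
Law of sines: |EF| = |DE|·sin D/sin F ≈ 726.56.
Law of sines: |FD| = |DE|·sin E/sin F ≈ 621.03.
Median from F: ½√(2·|EF|² + 2·|FD|² − |DE|²) ≈ 661.7.

m_F ≈ 661.695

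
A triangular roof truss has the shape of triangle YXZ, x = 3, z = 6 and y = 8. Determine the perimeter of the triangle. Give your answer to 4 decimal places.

17.0000

Perimeter = 8 + 3 + 6 = 17.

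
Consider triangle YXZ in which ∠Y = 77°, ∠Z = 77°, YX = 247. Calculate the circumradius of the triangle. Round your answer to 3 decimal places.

R ≈ 126.749

The third angle is ∠X = 180° − ∠Z − ∠Y = 26.00°.
Law of sines: XZ = YX·sin Y/sin Z ≈ 247.
Law of sines: ZY = YX·sin X/sin Z ≈ 111.13.
Circumradius = YX/(2 sin Z) ≈ 126.75.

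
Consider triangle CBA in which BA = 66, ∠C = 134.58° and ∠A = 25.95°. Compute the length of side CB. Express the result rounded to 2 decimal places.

The third angle is ∠B = 180° − ∠A − ∠C = 19.47°.
Law of sines: CB = BA·sin A/sin C ≈ 40.547.

40.55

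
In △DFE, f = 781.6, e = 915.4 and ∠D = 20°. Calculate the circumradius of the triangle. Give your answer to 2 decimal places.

R ≈ 471.90

By the law of cosines, d² = f² + e² − 2·f·e·cos D = 1.042e+05, so d ≈ 322.8.
Area = ½·f·e·sin D ≈ 1.2235e+05.
Circumradius = d/(2 sin D) ≈ 471.9.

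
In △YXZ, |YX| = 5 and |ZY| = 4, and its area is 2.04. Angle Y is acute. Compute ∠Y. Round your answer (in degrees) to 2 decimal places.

From area = ½·|ZY|·|YX|·sin Y, we get sin Y = 2·area/(|ZY|·|YX|) ≈ 0.20400.
Taking the acute solution, ∠Y ≈ 11.77°.

∠Y ≈ 11.77°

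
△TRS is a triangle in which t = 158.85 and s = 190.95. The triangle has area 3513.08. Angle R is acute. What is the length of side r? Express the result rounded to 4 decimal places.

From area = ½·s·t·sin R, we get sin R = 2·area/(s·t) ≈ 0.23164.
Taking the acute solution, ∠R ≈ 13.39°.
Law of cosines then gives r ≈ 51.772.

51.7724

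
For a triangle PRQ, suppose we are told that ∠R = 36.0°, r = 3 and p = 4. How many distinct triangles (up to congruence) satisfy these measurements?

2

p·sin R = 4·sin(36.0°) ≈ 2.351.
Since p sin R < r < p (2.351 < 3 < 4), two triangles exist.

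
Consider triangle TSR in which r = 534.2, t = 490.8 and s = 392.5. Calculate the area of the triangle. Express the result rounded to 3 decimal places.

Semiperimeter p = (490.8 + 392.5 + 534.2)/2 = 708.75.
Heron's formula: area = √(708.75·217.95·316.25·174.55) ≈ 92342.

area ≈ 92342.189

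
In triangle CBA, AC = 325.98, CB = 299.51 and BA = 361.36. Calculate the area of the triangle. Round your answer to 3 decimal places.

45998.772

Semiperimeter s = (361.36 + 325.98 + 299.51)/2 = 493.43.
Heron's formula: area = √(493.43·132.06·167.44·193.92) ≈ 45999.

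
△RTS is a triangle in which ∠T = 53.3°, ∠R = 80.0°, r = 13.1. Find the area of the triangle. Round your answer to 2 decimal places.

The third angle is ∠S = 180° − ∠R − ∠T = 46.70°.
Law of sines: t = r·sin T/sin R ≈ 10.665.
Law of sines: s = r·sin S/sin R ≈ 9.6809.
Area = ½·r·t·sin S ≈ 50.84.

50.84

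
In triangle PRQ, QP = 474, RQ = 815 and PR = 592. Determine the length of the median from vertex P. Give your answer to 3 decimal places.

348.588

Median from P: ½√(2·QP² + 2·PR² − RQ²) ≈ 348.59.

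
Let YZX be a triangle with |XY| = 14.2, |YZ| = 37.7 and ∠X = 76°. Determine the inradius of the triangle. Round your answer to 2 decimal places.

5.87

Law of sines: sin Z = |XY|·sin X/|YZ| ≈ 0.36547.
Since |YZ| ≥ |XY|, only the acute value applies: ∠Z ≈ 21.44°.
Then ∠Y = 180° − ∠X − ∠Z ≈ 82.56°.
Law of sines gives |ZX| = |YZ|·sin Y/sin X ≈ 38.527.
Area = ½·|YZ|·|XY|·sin Y ≈ 265.42.
Semiperimeter s = (38.527+14.2+37.7)/2 = 45.214.
Inradius = area/s = 265.42/45.214 ≈ 5.8703.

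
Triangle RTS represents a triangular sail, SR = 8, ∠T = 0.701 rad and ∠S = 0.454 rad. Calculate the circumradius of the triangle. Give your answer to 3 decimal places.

The third angle is ∠R = π − ∠T − ∠S = 1.987 rad.
Law of sines: TS = SR·sin R/sin T ≈ 11.347.
Law of sines: RT = SR·sin S/sin T ≈ 5.4397.
Circumradius = SR/(2 sin T) ≈ 6.2017.

6.202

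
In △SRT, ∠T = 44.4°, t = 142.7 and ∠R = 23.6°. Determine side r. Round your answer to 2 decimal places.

The third angle is ∠S = 180° − ∠R − ∠T = 112.00°.
Law of sines: r = t·sin R/sin T ≈ 81.653.

81.65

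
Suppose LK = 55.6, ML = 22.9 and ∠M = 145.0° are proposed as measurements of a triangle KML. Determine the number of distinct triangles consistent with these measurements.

ML·sin M = 22.9·sin(145.0°) ≈ 13.13.
Since ∠M is not acute, a triangle exists only if LK > ML; here LK > ML, so there is exactly one triangle.

1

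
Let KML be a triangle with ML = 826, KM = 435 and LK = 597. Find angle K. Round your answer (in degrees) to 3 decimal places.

105.253

By the law of cosines, cos K = (LK² + KM² − ML²) / (2·LK·KM) ≈ -0.26308, so ∠K ≈ 105.25°.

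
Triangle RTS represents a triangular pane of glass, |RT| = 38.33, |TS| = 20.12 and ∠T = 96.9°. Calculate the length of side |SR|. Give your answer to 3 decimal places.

45.380

By the law of cosines, |SR|² = |RT|² + |TS|² − 2·|RT|·|TS|·cos T = 2059.3, so |SR| ≈ 45.38.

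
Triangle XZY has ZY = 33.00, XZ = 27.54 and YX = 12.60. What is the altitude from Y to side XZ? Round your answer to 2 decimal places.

Semiperimeter s = (33 + 12.6 + 27.54)/2 = 36.57.
Heron's formula: area = √(36.57·3.57·23.97·9.03) ≈ 168.1.
The altitude from Y has length 2·area/XZ ≈ 12.208.

h_Y ≈ 12.21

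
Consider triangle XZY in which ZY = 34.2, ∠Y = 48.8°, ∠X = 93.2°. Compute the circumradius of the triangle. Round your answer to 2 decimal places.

17.13

The third angle is ∠Z = 180° − ∠Y − ∠X = 38.00°.
Law of sines: YX = ZY·sin Z/sin X ≈ 21.089.
Law of sines: XZ = ZY·sin Y/sin X ≈ 25.773.
Circumradius = ZY/(2 sin X) ≈ 17.127.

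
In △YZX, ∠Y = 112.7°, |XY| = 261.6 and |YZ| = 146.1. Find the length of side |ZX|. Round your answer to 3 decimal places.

345.367

By the law of cosines, |ZX|² = |XY|² + |YZ|² − 2·|XY|·|YZ|·cos Y = 1.1928e+05, so |ZX| ≈ 345.37.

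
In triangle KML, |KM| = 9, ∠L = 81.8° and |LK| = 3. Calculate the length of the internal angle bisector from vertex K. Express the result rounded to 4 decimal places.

Law of sines: sin M = |LK|·sin L/|KM| ≈ 0.32993.
Since |KM| ≥ |LK|, only the acute value applies: ∠M ≈ 19.26°.
Then ∠K = 180° − ∠L − ∠M ≈ 78.94°.
Law of sines gives |ML| = |KM|·sin K/sin L ≈ 8.9239.
The bisector from K has length 2·|LK|·|KM|·cos(∠K/2)/(|LK|+|KM|) ≈ 3.4739.

t_K ≈ 3.4739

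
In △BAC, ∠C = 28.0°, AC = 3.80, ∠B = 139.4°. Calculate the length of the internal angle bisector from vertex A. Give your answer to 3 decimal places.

3.166

The third angle is ∠A = 180° − ∠C − ∠B = 12.60°.
Law of sines: CB = AC·sin A/sin B ≈ 1.2738.
Law of sines: BA = AC·sin C/sin B ≈ 2.7413.
The bisector from A has length 2·BA·AC·cos(∠A/2)/(BA+AC) ≈ 3.1658.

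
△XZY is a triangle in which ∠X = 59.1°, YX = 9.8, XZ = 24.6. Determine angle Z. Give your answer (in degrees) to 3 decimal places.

By the law of cosines, ZY² = YX² + XZ² − 2·YX·XZ·cos X = 453.59, so ZY ≈ 21.298.
Law of cosines again: cos Z = (XZ² + ZY² − YX²)/(2·XZ·ZY) ≈ 0.91875, so ∠Z ≈ 23.26°.

∠Z ≈ 23.256°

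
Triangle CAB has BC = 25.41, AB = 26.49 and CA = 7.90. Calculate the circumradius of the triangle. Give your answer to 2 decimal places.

13.25

By the law of cosines, cos C = (BC² + CA² − AB²) / (2·BC·CA) ≈ 0.01584, so ∠C ≈ 89.09°.
Circumradius = AB/(2 sin C) ≈ 13.247.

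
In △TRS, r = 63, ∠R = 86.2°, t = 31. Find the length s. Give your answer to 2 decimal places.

56.94

Law of sines: sin T = t·sin R/r ≈ 0.49098.
Since r ≥ t, only the acute value applies: ∠T ≈ 29.41°.
Then ∠S = 180° − ∠R − ∠T ≈ 64.39°.
Law of sines gives s = r·sin S/sin R ≈ 56.938.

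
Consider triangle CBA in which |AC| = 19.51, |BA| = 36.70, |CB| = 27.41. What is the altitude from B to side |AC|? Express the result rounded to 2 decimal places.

Semiperimeter s = (36.7 + 19.51 + 27.41)/2 = 41.81.
Heron's formula: area = √(41.81·5.11·22.3·14.4) ≈ 261.93.
The altitude from B has length 2·area/|AC| ≈ 26.851.

h_B ≈ 26.85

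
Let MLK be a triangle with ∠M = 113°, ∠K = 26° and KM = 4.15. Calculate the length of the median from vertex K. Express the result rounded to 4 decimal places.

m_K ≈ 4.8622

The third angle is ∠L = 180° − ∠K − ∠M = 41.00°.
Law of sines: LK = KM·sin M/sin L ≈ 5.8228.
Law of sines: ML = KM·sin K/sin L ≈ 2.773.
Median from K: ½√(2·LK² + 2·KM² − ML²) ≈ 4.8622.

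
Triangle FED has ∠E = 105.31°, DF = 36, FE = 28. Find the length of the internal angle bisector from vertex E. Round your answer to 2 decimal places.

12.55

Law of sines: sin D = FE·sin E/DF ≈ 0.75018.
Since DF ≥ FE, only the acute value applies: ∠D ≈ 48.61°.
Then ∠F = 180° − ∠E − ∠D ≈ 26.08°.
Law of sines gives ED = DF·sin F/sin E ≈ 16.411.
The bisector from E has length 2·FE·ED·cos(∠E/2)/(FE+ED) ≈ 12.553.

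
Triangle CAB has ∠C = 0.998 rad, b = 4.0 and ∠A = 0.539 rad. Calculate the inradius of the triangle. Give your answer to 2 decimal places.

r ≈ 0.73

The third angle is ∠B = π − ∠C − ∠A = 1.605 rad.
Law of sines: c = b·sin C/sin B ≈ 3.3635.
Law of sines: a = b·sin A/sin B ≈ 2.0543.
Area = ½·b·c·sin A ≈ 3.4528.
Semiperimeter s = (3.3635+2.0543+4)/2 = 4.7089.
Inradius = area/s = 3.4528/4.7089 ≈ 0.73325.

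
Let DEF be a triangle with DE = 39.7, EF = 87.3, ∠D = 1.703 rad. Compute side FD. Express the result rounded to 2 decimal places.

72.69

Law of sines: sin F = DE·sin D/EF ≈ 0.45079.
Since EF ≥ DE, only the acute value applies: ∠F ≈ 0.468 rad.
Then ∠E = π − ∠D − ∠F ≈ 0.971 rad.
Law of sines gives FD = EF·sin E/sin D ≈ 72.694.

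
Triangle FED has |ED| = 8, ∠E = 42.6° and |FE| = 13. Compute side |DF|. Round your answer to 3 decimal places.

8.938

By the law of cosines, |DF|² = |FE|² + |ED|² − 2·|FE|·|ED|·cos E = 79.892, so |DF| ≈ 8.9382.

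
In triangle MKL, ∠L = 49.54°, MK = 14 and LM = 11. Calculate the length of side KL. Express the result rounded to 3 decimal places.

18.361

Law of sines: sin K = LM·sin L/MK ≈ 0.59782.
Since MK ≥ LM, only the acute value applies: ∠K ≈ 36.71°.
Then ∠M = 180° − ∠L − ∠K ≈ 93.75°.
Law of sines gives KL = MK·sin M/sin L ≈ 18.361.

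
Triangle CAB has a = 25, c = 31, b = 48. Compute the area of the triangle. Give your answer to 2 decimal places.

area ≈ 343.42

Semiperimeter s = (31 + 25 + 48)/2 = 52.
Heron's formula: area = √(52·21·27·4) ≈ 343.42.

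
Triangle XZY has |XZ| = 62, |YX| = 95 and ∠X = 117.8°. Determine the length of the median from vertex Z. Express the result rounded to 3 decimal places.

94.060

By the law of cosines, |ZY|² = |YX|² + |XZ|² − 2·|YX|·|XZ|·cos X = 18363, so |ZY| ≈ 135.51.
Median from Z: ½√(2·|XZ|² + 2·|ZY|² − |YX|²) ≈ 94.06.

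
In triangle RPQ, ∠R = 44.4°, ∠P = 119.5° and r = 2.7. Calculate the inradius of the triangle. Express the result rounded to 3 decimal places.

The third angle is ∠Q = 180° − ∠R − ∠P = 16.10°.
Law of sines: p = r·sin P/sin R ≈ 3.3587.
Law of sines: q = r·sin Q/sin R ≈ 1.0702.
Area = ½·r·p·sin Q ≈ 1.2574.
Semiperimeter s = (2.7+3.3587+1.0702)/2 = 3.5644.
Inradius = area/s = 1.2574/3.5644 ≈ 0.35277.

0.353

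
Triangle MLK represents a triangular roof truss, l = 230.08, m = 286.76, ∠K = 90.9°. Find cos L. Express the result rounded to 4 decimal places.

cos L ≈ 0.7838

By the law of cosines, k² = m² + l² − 2·m·l·cos K = 1.3724e+05, so k ≈ 370.46.
Law of cosines again: cos L = (k² + m² − l²)/(2·k·m) ≈ 0.78382, so ∠L ≈ 38.39°.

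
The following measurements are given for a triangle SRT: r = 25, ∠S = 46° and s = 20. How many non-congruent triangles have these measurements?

2

r·sin S = 25·sin(46°) ≈ 17.98.
Since r sin S < s < r (17.98 < 20 < 25), two triangles exist.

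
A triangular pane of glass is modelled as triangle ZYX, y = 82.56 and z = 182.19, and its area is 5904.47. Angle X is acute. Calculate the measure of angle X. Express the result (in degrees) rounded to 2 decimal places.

From area = ½·z·y·sin X, we get sin X = 2·area/(z·y) ≈ 0.78509.
Taking the acute solution, ∠X ≈ 51.73°.

51.73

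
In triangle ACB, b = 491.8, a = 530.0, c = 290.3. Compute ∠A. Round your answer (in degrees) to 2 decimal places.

By the law of cosines, cos A = (c² + b² − a²) / (2·c·b) ≈ 0.15844, so ∠A ≈ 80.88°.

∠A ≈ 80.88°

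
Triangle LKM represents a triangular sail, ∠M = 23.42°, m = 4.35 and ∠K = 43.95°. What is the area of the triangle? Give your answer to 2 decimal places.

15.25

The third angle is ∠L = 180° − ∠K − ∠M = 112.63°.
Law of sines: l = m·sin L/sin M ≈ 10.102.
Law of sines: k = m·sin K/sin M ≈ 7.5957.
Area = ½·m·l·sin K ≈ 15.249.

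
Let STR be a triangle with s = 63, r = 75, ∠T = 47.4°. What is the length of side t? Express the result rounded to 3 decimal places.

56.547

By the law of cosines, t² = r² + s² − 2·r·s·cos T = 3197.5, so t ≈ 56.547.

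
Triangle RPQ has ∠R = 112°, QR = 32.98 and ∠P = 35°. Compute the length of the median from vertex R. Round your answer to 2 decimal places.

The third angle is ∠Q = 180° − ∠R − ∠P = 33.00°.
Law of sines: PQ = QR·sin R/sin P ≈ 53.312.
Law of sines: RP = QR·sin Q/sin P ≈ 31.316.
Median from R: ½√(2·QR² + 2·RP² − PQ²) ≈ 17.99.

17.99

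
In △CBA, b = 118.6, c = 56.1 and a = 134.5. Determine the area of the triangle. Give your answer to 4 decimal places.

Semiperimeter s = (56.1 + 118.6 + 134.5)/2 = 154.6.
Heron's formula: area = √(154.6·98.5·36·20.1) ≈ 3319.5.

area ≈ 3319.4959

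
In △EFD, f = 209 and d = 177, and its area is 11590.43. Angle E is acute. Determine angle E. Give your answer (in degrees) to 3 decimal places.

From area = ½·f·d·sin E, we get sin E = 2·area/(f·d) ≈ 0.62663.
Taking the acute solution, ∠E ≈ 38.80°.

∠E ≈ 38.802°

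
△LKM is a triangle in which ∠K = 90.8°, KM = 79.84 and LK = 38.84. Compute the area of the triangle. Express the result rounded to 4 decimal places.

Area = ½·LK·KM·sin K ≈ 1550.3.

area ≈ 1550.3417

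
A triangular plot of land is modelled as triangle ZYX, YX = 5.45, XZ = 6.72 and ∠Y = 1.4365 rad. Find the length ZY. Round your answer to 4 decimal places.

4.7283

Law of sines: sin Z = YX·sin Y/XZ ≈ 0.80371.
Since XZ ≥ YX, only the acute value applies: ∠Z ≈ 0.9335 rad.
Then ∠X = π − ∠Y − ∠Z ≈ 0.7716 rad.
Law of sines gives ZY = XZ·sin X/sin Y ≈ 4.7283.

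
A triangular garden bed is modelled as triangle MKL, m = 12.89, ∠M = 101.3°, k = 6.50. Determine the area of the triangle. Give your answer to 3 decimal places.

31.647

Law of sines: sin K = k·sin M/m ≈ 0.49449.
Since m ≥ k, only the acute value applies: ∠K ≈ 29.64°.
Then ∠L = 180° − ∠M − ∠K ≈ 49.06°.
Law of sines gives l = m·sin L/sin M ≈ 9.9301.
Area = ½·m·k·sin L ≈ 31.647.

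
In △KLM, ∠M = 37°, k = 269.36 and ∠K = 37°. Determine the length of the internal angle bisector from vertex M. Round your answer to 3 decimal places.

314.182

The third angle is ∠L = 180° − ∠M − ∠K = 106.00°.
Law of sines: l = k·sin L/sin K ≈ 430.24.
Law of sines: m = k·sin M/sin K ≈ 269.36.
The bisector from M has length 2·k·l·cos(∠M/2)/(k+l) ≈ 314.18.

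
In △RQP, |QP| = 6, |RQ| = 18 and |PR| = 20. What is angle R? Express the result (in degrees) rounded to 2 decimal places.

By the law of cosines, cos R = (|PR|² + |RQ|² − |QP|²) / (2·|PR|·|RQ|) ≈ 0.95556, so ∠R ≈ 17.15°.

∠R ≈ 17.15°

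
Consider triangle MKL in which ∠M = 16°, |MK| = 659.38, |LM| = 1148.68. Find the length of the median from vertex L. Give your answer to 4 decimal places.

By the law of cosines, |KL|² = |LM|² + |MK|² − 2·|LM|·|MK|·cos M = 2.981e+05, so |KL| ≈ 545.98.
Median from L: ½√(2·|KL|² + 2·|LM|² − |MK|²) ≈ 836.71.

836.7112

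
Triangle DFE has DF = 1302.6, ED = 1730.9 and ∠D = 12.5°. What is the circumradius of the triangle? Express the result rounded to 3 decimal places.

By the law of cosines, FE² = ED² + DF² − 2·ED·DF·cos D = 2.9033e+05, so FE ≈ 538.82.
Area = ½·ED·DF·sin D ≈ 2.44e+05.
Circumradius = FE/(2 sin D) ≈ 1244.7.

R ≈ 1244.742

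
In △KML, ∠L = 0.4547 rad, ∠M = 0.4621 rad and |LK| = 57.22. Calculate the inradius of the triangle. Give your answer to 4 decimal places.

11.8814

The third angle is ∠K = π − ∠M − ∠L = 2.2248 rad.
Law of sines: |ML| = |LK|·sin K/sin M ≈ 101.86.
Law of sines: |KM| = |LK|·sin L/sin M ≈ 56.368.
Area = ½·|LK|·|ML|·sin L ≈ 1279.9.
Semiperimeter s = (101.86+57.22+56.368)/2 = 107.73.
Inradius = area/s = 1279.9/107.73 ≈ 11.881.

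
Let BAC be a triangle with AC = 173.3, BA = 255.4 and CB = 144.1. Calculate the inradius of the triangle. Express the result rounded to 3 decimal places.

r ≈ 41.738

Semiperimeter s = (173.3 + 144.1 + 255.4)/2 = 286.4.
Heron's formula: area = √(286.4·113.1·142.3·31) ≈ 11954.
Inradius = area/s = 11954/286.4 ≈ 41.738.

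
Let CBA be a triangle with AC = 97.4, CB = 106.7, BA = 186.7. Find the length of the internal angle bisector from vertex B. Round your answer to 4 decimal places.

t_B ≈ 133.1372

By the law of cosines, cos B = (CB² + BA² − AC²) / (2·CB·BA) ≈ 0.92252, so ∠B ≈ 22.70°.
The bisector from B has length 2·CB·BA·cos(∠B/2)/(CB+BA) ≈ 133.14.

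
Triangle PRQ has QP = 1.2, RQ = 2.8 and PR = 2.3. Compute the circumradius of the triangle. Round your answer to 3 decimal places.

1.429

By the law of cosines, cos P = (QP² + PR² − RQ²) / (2·QP·PR) ≈ -0.20109, so ∠P ≈ 101.60°.
Circumradius = RQ/(2 sin P) ≈ 1.4292.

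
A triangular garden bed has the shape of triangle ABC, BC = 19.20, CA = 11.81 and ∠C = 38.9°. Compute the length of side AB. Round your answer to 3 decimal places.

12.457

By the law of cosines, AB² = BC² + CA² − 2·BC·CA·cos C = 155.18, so AB ≈ 12.457.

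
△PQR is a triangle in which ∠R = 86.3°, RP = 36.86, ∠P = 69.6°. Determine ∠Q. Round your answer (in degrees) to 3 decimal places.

The third angle is ∠Q = 180° − ∠R − ∠P = 24.10°.

24.100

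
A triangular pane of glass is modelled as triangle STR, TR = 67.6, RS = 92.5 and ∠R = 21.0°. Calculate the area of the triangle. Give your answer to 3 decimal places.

Area = ½·TR·RS·sin R ≈ 1120.4.

1120.437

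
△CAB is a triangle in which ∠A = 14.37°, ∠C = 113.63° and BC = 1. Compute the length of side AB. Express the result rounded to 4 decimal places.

The third angle is ∠B = 180° − ∠C − ∠A = 52.00°.
Law of sines: AB = BC·sin C/sin A ≈ 3.6914.

3.6914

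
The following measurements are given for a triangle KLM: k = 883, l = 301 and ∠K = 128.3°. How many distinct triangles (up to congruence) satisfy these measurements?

l·sin K = 301·sin(128.3°) ≈ 236.2.
Since ∠K is not acute, a triangle exists only if k > l; here k > l, so there is exactly one triangle.

1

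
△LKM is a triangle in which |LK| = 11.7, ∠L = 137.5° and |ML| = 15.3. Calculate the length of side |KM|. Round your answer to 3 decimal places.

25.198

By the law of cosines, |KM|² = |ML|² + |LK|² − 2·|ML|·|LK|·cos L = 634.94, so |KM| ≈ 25.198.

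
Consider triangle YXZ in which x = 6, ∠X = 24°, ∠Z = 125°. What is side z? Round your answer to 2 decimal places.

12.08

The third angle is ∠Y = 180° − ∠X − ∠Z = 31.00°.
Law of sines: z = x·sin Z/sin X ≈ 12.084.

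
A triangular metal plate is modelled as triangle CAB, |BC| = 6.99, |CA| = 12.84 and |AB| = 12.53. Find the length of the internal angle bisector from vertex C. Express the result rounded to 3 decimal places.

7.343

By the law of cosines, cos C = (|BC|² + |CA|² − |AB|²) / (2·|BC|·|CA|) ≈ 0.31601, so ∠C ≈ 71.58°.
The bisector from C has length 2·|BC|·|CA|·cos(∠C/2)/(|BC|+|CA|) ≈ 7.3428.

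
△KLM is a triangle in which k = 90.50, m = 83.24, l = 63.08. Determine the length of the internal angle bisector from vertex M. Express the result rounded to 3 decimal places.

By the law of cosines, cos M = (k² + l² − m²) / (2·k·l) ≈ 0.45898, so ∠M ≈ 62.68°.
The bisector from M has length 2·k·l·cos(∠M/2)/(k+l) ≈ 63.496.

63.496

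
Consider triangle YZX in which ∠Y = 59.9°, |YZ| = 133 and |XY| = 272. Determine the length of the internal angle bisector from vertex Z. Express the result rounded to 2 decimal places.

119.30

By the law of cosines, |ZX|² = |XY|² + |YZ|² − 2·|XY|·|YZ|·cos Y = 55388, so |ZX| ≈ 235.35.
Law of cosines again: cos Z = (|YZ|² + |ZX|² − |XY|²)/(2·|YZ|·|ZX|) ≈ -0.01449, so ∠Z ≈ 90.83°.
The bisector from Z has length 2·|YZ|·|ZX|·cos(∠Z/2)/(|YZ|+|ZX|) ≈ 119.3.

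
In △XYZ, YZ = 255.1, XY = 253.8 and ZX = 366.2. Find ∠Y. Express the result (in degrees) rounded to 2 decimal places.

92.04

By the law of cosines, cos Y = (XY² + YZ² − ZX²) / (2·XY·YZ) ≈ -0.03562, so ∠Y ≈ 92.04°.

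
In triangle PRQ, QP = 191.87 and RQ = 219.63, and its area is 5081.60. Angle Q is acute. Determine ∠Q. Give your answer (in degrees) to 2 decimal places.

From area = ½·RQ·QP·sin Q, we get sin Q = 2·area/(RQ·QP) ≈ 0.24117.
Taking the acute solution, ∠Q ≈ 13.96°.

13.96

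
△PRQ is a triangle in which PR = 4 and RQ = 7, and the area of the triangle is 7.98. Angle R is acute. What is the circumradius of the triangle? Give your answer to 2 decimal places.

From area = ½·PR·RQ·sin R, we get sin R = 2·area/(PR·RQ) ≈ 0.57000.
Taking the acute solution, ∠R ≈ 34.75°.
Law of cosines then gives QP ≈ 4.3575.
Circumradius = QP/(2 sin R) ≈ 3.8224.

3.82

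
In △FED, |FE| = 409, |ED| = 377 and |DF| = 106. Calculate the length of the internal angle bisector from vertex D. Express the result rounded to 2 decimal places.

By the law of cosines, cos D = (|ED|² + |DF|² − |FE|²) / (2·|ED|·|DF|) ≈ -0.17412, so ∠D ≈ 100.03°.
The bisector from D has length 2·|ED|·|DF|·cos(∠D/2)/(|ED|+|DF|) ≈ 106.33.

t_D ≈ 106.33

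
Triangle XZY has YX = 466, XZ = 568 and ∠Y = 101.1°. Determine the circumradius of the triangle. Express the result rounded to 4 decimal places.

R ≈ 289.4142

Law of sines: sin Z = YX·sin Y/XZ ≈ 0.80507.
Since XZ ≥ YX, only the acute value applies: ∠Z ≈ 53.62°.
Then ∠X = 180° − ∠Y − ∠Z ≈ 25.28°.
Law of sines gives ZY = XZ·sin X/sin Y ≈ 247.21.
Circumradius = XZ/(2 sin Y) ≈ 289.41.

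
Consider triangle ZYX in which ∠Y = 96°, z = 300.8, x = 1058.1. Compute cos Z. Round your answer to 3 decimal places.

cos Z ≈ 0.964

By the law of cosines, y² = x² + z² − 2·x·z·cos Y = 1.2766e+06, so y ≈ 1129.9.
Law of cosines again: cos Z = (y² + x² − z²)/(2·y·x) ≈ 0.96431, so ∠Z ≈ 15.35°.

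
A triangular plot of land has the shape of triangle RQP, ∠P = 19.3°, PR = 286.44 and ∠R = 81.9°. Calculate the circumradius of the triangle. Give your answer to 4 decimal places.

146.0006

The third angle is ∠Q = 180° − ∠P − ∠R = 78.80°.
Law of sines: QP = PR·sin R/sin Q ≈ 289.09.
Law of sines: RQ = PR·sin P/sin Q ≈ 96.511.
Circumradius = PR/(2 sin Q) ≈ 146.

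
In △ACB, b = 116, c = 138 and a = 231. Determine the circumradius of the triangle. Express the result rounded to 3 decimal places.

By the law of cosines, cos A = (c² + b² − a²) / (2·c·b) ≈ -0.65158, so ∠A ≈ 130.66°.
Circumradius = a/(2 sin A) ≈ 152.26.

152.258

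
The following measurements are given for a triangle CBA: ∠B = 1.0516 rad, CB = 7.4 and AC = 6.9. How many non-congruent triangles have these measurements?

2

CB·sin B = 7.4·sin(1.0516 rad) ≈ 6.425.
Since CB sin B < AC < CB (6.425 < 6.9 < 7.4), two triangles exist.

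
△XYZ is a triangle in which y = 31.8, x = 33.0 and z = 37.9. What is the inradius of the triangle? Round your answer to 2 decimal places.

r ≈ 9.69

Semiperimeter s = (33 + 31.8 + 37.9)/2 = 51.35.
Heron's formula: area = √(51.35·18.35·19.55·13.45) ≈ 497.76.
Inradius = area/s = 497.76/51.35 ≈ 9.6935.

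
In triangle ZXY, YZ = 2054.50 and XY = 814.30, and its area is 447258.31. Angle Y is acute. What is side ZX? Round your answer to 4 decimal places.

1434.0666

From area = ½·XY·YZ·sin Y, we get sin Y = 2·area/(XY·YZ) ≈ 0.53468.
Taking the acute solution, ∠Y ≈ 32.32°.
Law of cosines then gives ZX ≈ 1434.1.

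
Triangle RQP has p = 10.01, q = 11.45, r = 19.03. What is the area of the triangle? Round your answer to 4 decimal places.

Semiperimeter s = (19.03 + 11.45 + 10.01)/2 = 20.245.
Heron's formula: area = √(20.245·1.215·8.795·10.235) ≈ 47.055.

area ≈ 47.0553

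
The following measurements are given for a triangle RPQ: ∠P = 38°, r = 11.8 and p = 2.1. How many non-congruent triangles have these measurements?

r·sin P = 11.8·sin(38°) ≈ 7.265.
Since p = 2.1 < 7.265 = r sin P, no triangle exists.

0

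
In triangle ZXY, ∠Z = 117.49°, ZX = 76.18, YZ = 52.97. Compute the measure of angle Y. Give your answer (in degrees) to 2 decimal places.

∠Y ≈ 37.48°

By the law of cosines, XY² = YZ² + ZX² − 2·YZ·ZX·cos Z = 12335, so XY ≈ 111.06.
Law of cosines again: cos Y = (XY² + YZ² − ZX²)/(2·XY·YZ) ≈ 0.79357, so ∠Y ≈ 37.48°.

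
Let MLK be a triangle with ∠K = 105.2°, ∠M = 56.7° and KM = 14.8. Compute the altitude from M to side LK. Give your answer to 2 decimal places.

The third angle is ∠L = 180° − ∠K − ∠M = 18.10°.
Law of sines: LK = KM·sin M/sin L ≈ 39.816.
Law of sines: ML = KM·sin K/sin L ≈ 45.971.
Area = ½·KM·LK·sin K ≈ 284.33.
The altitude from M has length 2·area/LK ≈ 14.282.

14.28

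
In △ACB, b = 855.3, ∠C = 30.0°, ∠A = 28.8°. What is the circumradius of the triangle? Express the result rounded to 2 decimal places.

499.96

The third angle is ∠B = 180° − ∠A − ∠C = 121.20°.
Law of sines: a = b·sin A/sin B ≈ 481.72.
Law of sines: c = b·sin C/sin B ≈ 499.96.
Circumradius = b/(2 sin B) ≈ 499.96.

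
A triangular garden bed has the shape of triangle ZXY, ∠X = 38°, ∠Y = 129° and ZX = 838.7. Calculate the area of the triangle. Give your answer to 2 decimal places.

area ≈ 62677.36

The third angle is ∠Z = 180° − ∠X − ∠Y = 13.00°.
Law of sines: XY = ZX·sin Z/sin Y ≈ 242.77.
Law of sines: YZ = ZX·sin X/sin Y ≈ 664.43.
Area = ½·ZX·XY·sin X ≈ 62677.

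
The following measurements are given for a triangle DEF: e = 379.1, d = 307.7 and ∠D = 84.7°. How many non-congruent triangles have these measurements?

e·sin D = 379.1·sin(84.7°) ≈ 377.5.
Since d = 307.7 < 377.5 = e sin D, no triangle exists.

0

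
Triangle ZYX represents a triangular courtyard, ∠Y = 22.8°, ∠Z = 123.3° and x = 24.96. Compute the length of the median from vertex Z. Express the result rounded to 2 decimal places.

The third angle is ∠X = 180° − ∠Z − ∠Y = 33.90°.
Law of sines: z = x·sin Z/sin X ≈ 37.404.
Law of sines: y = x·sin Y/sin X ≈ 17.342.
Median from Z: ½√(2·y² + 2·x² − z²) ≈ 10.588.

10.59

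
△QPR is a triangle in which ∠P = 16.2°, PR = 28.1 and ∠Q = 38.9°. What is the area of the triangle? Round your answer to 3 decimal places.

143.858

The third angle is ∠R = 180° − ∠Q − ∠P = 124.90°.
Law of sines: RQ = PR·sin P/sin Q ≈ 12.484.
Law of sines: QP = PR·sin R/sin Q ≈ 36.7.
Area = ½·PR·RQ·sin R ≈ 143.86.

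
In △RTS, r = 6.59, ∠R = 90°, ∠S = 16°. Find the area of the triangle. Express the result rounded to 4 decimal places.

The third angle is ∠T = 180° − ∠S − ∠R = 74.00°.
Law of sines: t = r·sin T/sin R ≈ 6.3347.
Law of sines: s = r·sin S/sin R ≈ 1.8165.
Area = ½·r·t·sin S ≈ 5.7533.

5.7533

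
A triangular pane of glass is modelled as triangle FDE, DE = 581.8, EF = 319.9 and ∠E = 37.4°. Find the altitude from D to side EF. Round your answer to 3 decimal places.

By the law of cosines, FD² = DE² + EF² − 2·DE·EF·cos E = 1.4512e+05, so FD ≈ 380.94.
Area = ½·DE·EF·sin E ≈ 56522.
The altitude from D has length 2·area/EF ≈ 353.37.

h_D ≈ 353.371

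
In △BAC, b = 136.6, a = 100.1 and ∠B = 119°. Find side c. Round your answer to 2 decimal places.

Law of sines: sin A = a·sin B/b ≈ 0.64092.
Since b ≥ a, only the acute value applies: ∠A ≈ 39.86°.
Then ∠C = 180° − ∠B − ∠A ≈ 21.14°.
Law of sines gives c = b·sin C/sin B ≈ 56.326.

56.33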